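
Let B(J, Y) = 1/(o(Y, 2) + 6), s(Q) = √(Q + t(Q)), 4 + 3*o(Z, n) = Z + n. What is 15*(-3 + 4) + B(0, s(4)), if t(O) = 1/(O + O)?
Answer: 30609/2015 - 6*√66/2015 ≈ 15.166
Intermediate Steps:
t(O) = 1/(2*O)
o(Z, n) = -4/3 + Z/3 + n/3 (o(Z, n) = -4/3 + (Z + n)/3 = -4/3 + (Z/3 + n/3) = -4/3 + Z/3 + n/3)
s(Q) = √(Q + 1/(2*Q))
B(J, Y) = 1/(16/3 + Y/3) (B(J, Y) = 1/((-4/3 + Y/3 + (⅓)*2) + 6) = 1/((-4/3 + Y/3 + ⅔) + 6) = 1/((-⅔ + Y/3) + 6) = 1/(16/3 + Y/3))
15*(-3 + 4) + B(0, s(4)) = 15*(-3 + 4) + 3/(16 + √(2/4 + 4*4)/2) = 15*1 + 3/(16 + √(2*(¼) + 16)/2) = 15 + 3/(16 + √(½ + 16)/2) = 15 + 3/(16 + √(33/2)/2) = 15 + 3/(16 + (√66/2)/2) = 15 + 3/(16 + √66/4)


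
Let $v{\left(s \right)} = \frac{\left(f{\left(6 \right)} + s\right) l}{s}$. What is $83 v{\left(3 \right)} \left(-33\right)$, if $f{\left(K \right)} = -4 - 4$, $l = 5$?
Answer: $22825$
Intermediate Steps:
$f{\left(K \right)} = -8$ ($f{\left(K \right)} = -4 - 4 = -8$)
$v{\left(s \right)} = \frac{-40 + 5 s}{s}$ ($v{\left(s \right)} = \frac{\left(-8 + s\right) 5}{s} = \frac{-40 + 5 s}{s}$)
$83 v{\left(3 \right)} \left(-33\right) = 83 \left(5 - \frac{40}{3}\right) \left(-33\right) = 83 \left(- \frac{25}{3}\right) \left(-33\right) = \left(- \frac{2075}{3}\right) \left(-33\right) = 22825$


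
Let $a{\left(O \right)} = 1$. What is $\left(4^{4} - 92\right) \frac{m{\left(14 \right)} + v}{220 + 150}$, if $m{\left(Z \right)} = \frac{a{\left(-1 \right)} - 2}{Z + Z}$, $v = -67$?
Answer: $- \frac{76957}{2590} \approx -29.713$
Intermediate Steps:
$m{\left(Z \right)} = - \frac{1}{2 Z}$ ($m{\left(Z \right)} = \frac{1 - 2}{Z + Z} = - \frac{1}{2 Z}$)
$\left(4^{4} - 92\right) \frac{m{\left(14 \right)} + v}{220 + 150} = \left(4^{4} - 92\right) \frac{- \frac{1}{2 \cdot 14} - 67}{220 + 150} = \left(256 - 92\right) \frac{\left(- \frac{1}{2}\right) \frac{1}{14} - 67}{370} = 164 \left(- \frac{1}{28} - 67\right) \frac{1}{370} = 164 \left(\left(- \frac{1877}{28}\right) \frac{1}{370}\right) = 164 \left(- \frac{1877}{10360}\right) = - \frac{76957}{2590}$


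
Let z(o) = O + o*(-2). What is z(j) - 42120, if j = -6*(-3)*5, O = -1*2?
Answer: -42302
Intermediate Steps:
O = -2
j = 90 (j = 18*5 = 90)
z(o) = -2 - 2*o (z(o) = -2 + o*(-2) = -2 - 2*o)
z(j) - 42120 = (-2 - 2*90) - 42120 = (-2 - 180) - 42120 = -182 - 42120 = -42302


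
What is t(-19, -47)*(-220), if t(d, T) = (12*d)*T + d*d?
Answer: -2436940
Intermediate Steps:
t(d, T) = d² + 12*T*d (t(d, T) = 12*T*d + d² = d² + 12*T*d)
t(-19, -47)*(-220) = -19*(-19 + 12*(-47))*(-220) = -19*(-19 - 564)*(-220) = -19*(-583)*(-220) = 11077*(-220) = -2436940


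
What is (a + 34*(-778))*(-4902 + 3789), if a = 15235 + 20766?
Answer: -10628037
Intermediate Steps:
a = 36001
(a + 34*(-778))*(-4902 + 3789) = (36001 + 34*(-778))*(-4902 + 3789) = (36001 - 26452)*(-1113) = 9549*(-1113) = -10628037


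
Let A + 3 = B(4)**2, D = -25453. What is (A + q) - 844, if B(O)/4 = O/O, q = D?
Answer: -26284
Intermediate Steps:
q = -25453
B(O) = 4 (B(O) = 4*(O/O) = 4*1 = 4)
A = 13 (A = -3 + 4**2 = -3 + 16 = 13)
(A + q) - 844 = (13 - 25453) - 844 = -25440 - 844 = -26284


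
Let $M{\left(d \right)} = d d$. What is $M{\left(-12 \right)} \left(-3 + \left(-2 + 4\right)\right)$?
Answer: $-144$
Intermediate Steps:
$M{\left(d \right)} = d^{2}$
$M{\left(-12 \right)} \left(-3 + \left(-2 + 4\right)\right) = \left(-12\right)^{2} \left(-3 + \left(-2 + 4\right)\right) = 144 \left(-3 + 2\right) = 144 \left(-1\right) = -144$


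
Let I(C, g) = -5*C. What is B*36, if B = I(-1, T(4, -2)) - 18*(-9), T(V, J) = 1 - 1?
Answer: 6012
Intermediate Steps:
T(V, J) = 0
B = 167 (B = -5*(-1) - 18*(-9) = 5 + 162 = 167)
B*36 = 167*36 = 6012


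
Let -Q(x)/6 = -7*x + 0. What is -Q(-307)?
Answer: 12894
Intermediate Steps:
Q(x) = 42*x (Q(x) = -6*(-7*x + 0) = -(-42)*x = 42*x)
-Q(-307) = -42*(-307) = -1*(-12894) = 12894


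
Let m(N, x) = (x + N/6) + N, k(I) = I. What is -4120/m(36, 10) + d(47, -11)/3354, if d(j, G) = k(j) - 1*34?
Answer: -265727/3354 ≈ -79.227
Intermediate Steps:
d(j, G) = -34 + j (d(j, G) = j - 1*34 = j - 34 = -34 + j)
m(N, x) = x + 7*N/6 (m(N, x) = (x + N*(⅙)) + N = (x + N/6) + N = x + 7*N/6)
-4120/m(36, 10) + d(47, -11)/3354 = -4120/(10 + (7/6)*36) + (-34 + 47)/3354 = -4120/(10 + 42) + 13*(1/3354) = -4120/52 + 1/258 = -4120*1/52 + 1/258 = -1030/13 + 1/258 = -265727/3354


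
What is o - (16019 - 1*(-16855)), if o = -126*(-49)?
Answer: -26700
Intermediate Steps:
o = 6174
o - (16019 - 1*(-16855)) = 6174 - (16019 - 1*(-16855)) = 6174 - (16019 + 16855) = 6174 - 1*32874 = 6174 - 32874 = -26700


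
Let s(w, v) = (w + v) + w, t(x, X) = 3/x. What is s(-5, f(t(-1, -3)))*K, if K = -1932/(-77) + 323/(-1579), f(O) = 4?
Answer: -2593506/17369 ≈ -149.32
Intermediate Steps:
s(w, v) = v + 2*w (s(w, v) = (v + w) + w = v + 2*w)
K = 432251/17369 (K = -1932*(-1/77) + 323*(-1/1579) = 276/11 - 323/1579 = 432251/17369 ≈ 24.886)
s(-5, f(t(-1, -3)))*K = (4 + 2*(-5))*(432251/17369) = (4 - 10)*(432251/17369) = -6*432251/17369 = -2593506/17369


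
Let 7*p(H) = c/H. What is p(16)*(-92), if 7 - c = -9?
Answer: -92/7 ≈ -13.143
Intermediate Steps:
c = 16 (c = 7 - 1*(-9) = 7 + 9 = 16)
p(H) = 16/(7*H) (p(H) = (16/H)/7 = 16/(7*H))
p(16)*(-92) = ((16/7)/16)*(-92) = ((16/7)*(1/16))*(-92) = (⅐)*(-92) = -92/7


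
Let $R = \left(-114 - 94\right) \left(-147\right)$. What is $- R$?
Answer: $-30576$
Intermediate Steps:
$R = 30576$ ($R = \left(-208\right) \left(-147\right) = 30576$)
$- R = \left(-1\right) 30576 = -30576$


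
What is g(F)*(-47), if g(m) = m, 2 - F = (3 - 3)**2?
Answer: -94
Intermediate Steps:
F = 2 (F = 2 - (3 - 3)**2 = 2 - 1*0**2 = 2 - 1*0 = 2 + 0 = 2)
g(F)*(-47) = 2*(-47) = -94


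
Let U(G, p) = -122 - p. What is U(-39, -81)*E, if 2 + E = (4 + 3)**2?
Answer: -1927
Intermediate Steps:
E = 47 (E = -2 + (4 + 3)**2 = -2 + 7**2 = -2 + 49 = 47)
U(-39, -81)*E = (-122 - 1*(-81))*47 = (-122 + 81)*47 = -41*47 = -1927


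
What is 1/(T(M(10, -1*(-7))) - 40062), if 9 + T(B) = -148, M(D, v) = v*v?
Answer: -1/40219 ≈ -2.4864e-5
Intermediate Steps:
M(D, v) = v**2
T(B) = -157 (T(B) = -9 - 148 = -157)
1/(T(M(10, -1*(-7))) - 40062) = 1/(-157 - 40062) = 1/(-40219) = -1/40219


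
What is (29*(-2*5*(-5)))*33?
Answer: 47850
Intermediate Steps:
(29*(-2*5*(-5)))*33 = (29*(-10*(-5)))*33 = (29*50)*33 = 1450*33 = 47850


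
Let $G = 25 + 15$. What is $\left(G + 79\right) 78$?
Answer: $9282$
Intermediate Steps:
$G = 40$
$\left(G + 79\right) 78 = \left(40 + 79\right) 78 = 119 \cdot 78 = 9282$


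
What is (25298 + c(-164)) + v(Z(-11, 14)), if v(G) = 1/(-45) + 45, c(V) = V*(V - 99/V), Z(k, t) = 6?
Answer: 2346299/45 ≈ 52140.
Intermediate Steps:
v(G) = 2024/45 (v(G) = -1/45 + 45 = 2024/45)
(25298 + c(-164)) + v(Z(-11, 14)) = (25298 + (-99 + (-164)**2)) + 2024/45 = (25298 + (-99 + 26896)) + 2024/45 = (25298 + 26797) + 2024/45 = 52095 + 2024/45 = 2346299/45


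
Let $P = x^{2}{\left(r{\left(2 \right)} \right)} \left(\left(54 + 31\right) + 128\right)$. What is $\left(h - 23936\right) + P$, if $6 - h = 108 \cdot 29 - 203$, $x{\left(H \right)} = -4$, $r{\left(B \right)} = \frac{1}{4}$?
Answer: $-23451$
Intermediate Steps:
$r{\left(B \right)} = \frac{1}{4}$
$h = -2923$ ($h = 6 - \left(108 \cdot 29 - 203\right) = 6 - \left(3132 - 203\right) = 6 - 2929 = -2923$)
$P = 3408$ ($P = \left(-4\right)^{2} \left(\left(54 + 31\right) + 128\right) = 16 \left(85 + 128\right) = 16 \cdot 213 = 3408$)
$\left(h - 23936\right) + P = \left(-2923 - 23936\right) + 3408 = -26859 + 3408 = -23451$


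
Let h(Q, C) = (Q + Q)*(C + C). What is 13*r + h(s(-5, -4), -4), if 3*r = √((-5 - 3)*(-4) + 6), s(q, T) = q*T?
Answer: -320 + 13*√38/3 ≈ -293.29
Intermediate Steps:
s(q, T) = T*q
h(Q, C) = 4*C*Q (h(Q, C) = (2*Q)*(2*C) = 4*C*Q)
r = √38/3 (r = √((-5 - 3)*(-4) + 6)/3 = √(-8*(-4) + 6)/3 = √(32 + 6)/3 = √38/3 ≈ 2.0548)
13*r + h(s(-5, -4), -4) = 13*(√38/3) + 4*(-4)*(-4*(-5)) = 13*√38/3 + 4*(-4)*20 = 13*√38/3 - 320 = -320 + 13*√38/3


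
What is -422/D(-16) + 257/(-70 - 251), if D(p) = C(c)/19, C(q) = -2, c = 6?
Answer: 1286632/321 ≈ 4008.2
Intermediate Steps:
D(p) = -2/19
-422/D(-16) + 257/(-70 - 251) = -422/(-2/19) + 257/(-70 - 251) = -422*(-19/2) + 257/(-321) = 4009 + 257*(-1/321) = 4009 - 257/321 = 1286632/321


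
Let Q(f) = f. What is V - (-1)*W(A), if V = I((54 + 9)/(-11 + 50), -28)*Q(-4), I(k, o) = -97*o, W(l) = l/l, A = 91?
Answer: -10863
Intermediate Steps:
W(l) = 1
V = -10864 (V = -97*(-28)*(-4) = 2716*(-4) = -10864)
V - (-1)*W(A) = -10864 - (-1) = -10864 - 1*(-1) = -10864 + 1 = -10863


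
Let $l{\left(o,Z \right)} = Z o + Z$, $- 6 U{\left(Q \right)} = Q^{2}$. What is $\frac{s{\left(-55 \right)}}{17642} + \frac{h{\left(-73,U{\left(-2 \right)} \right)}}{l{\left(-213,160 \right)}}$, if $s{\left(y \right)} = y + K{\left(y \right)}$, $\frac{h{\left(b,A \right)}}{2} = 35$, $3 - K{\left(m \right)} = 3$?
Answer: $- \frac{155027}{29920832} \approx -0.0051812$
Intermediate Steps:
$U{\left(Q \right)} = - \frac{Q^{2}}{6}$
$K{\left(m \right)} = 0$ ($K{\left(m \right)} = 3 - 3 = 0$)
$h{\left(b,A \right)} = 70$ ($h{\left(b,A \right)} = 2 \cdot 35 = 70$)
$s{\left(y \right)} = y$ ($s{\left(y \right)} = y + 0 = y$)
$l{\left(o,Z \right)} = Z + Z o$
$\frac{s{\left(-55 \right)}}{17642} + \frac{h{\left(-73,U{\left(-2 \right)} \right)}}{l{\left(-213,160 \right)}} = - \frac{55}{17642} + \frac{70}{160 \left(1 - 213\right)} = \left(-55\right) \frac{1}{17642} + \frac{70}{160 \left(-212\right)} = - \frac{55}{17642} + \frac{70}{-33920} = - \frac{55}{17642} + 70 \left(- \frac{1}{33920}\right) = - \frac{55}{17642} - \frac{7}{3392} = - \frac{155027}{29920832}$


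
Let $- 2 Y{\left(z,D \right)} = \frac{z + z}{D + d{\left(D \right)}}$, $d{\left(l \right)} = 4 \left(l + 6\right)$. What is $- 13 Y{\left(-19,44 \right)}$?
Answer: $- \frac{247}{244} \approx -1.0123$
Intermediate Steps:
$d{\left(l \right)} = 24 + 4 l$ ($d{\left(l \right)} = 4 \left(6 + l\right) = 24 + 4 l$)
$Y{\left(z,D \right)} = - \frac{z}{24 + 5 D}$ ($Y{\left(z,D \right)} = - \frac{\left(z + z\right) \frac{1}{D + \left(24 + 4 D\right)}}{2} = - \frac{2 z \frac{1}{24 + 5 D}}{2} = - \frac{z}{24 + 5 D}$)
$- 13 Y{\left(-19,44 \right)} = - 13 \left(\left(-1\right) \left(-19\right) \frac{1}{24 + 5 \cdot 44}\right) = - 13 \left(\left(-1\right) \left(-19\right) \frac{1}{24 + 220}\right) = - 13 \left(\left(-1\right) \left(-19\right) \frac{1}{244}\right) = \left(-13\right) \frac{19}{244} = - \frac{247}{244}$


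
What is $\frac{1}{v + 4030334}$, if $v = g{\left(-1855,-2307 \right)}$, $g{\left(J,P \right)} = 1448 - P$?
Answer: $\frac{1}{4034089} \approx 2.4789 \cdot 10^{-7}$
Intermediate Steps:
$v = 3755$ ($v = 1448 - -2307 = 1448 + 2307 = 3755$)
$\frac{1}{v + 4030334} = \frac{1}{3755 + 4030334} = \frac{1}{4034089}$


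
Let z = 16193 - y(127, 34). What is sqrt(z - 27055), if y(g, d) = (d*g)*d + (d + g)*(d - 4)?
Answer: 6*I*sqrt(4514) ≈ 403.12*I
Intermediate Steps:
y(g, d) = g*d**2 + (-4 + d)*(d + g) (y(g, d) = g*d**2 + (d + g)*(-4 + d) = g*d**2 + (-4 + d)*(d + g))
z = -135449 (z = 16193 - (34**2 - 4*34 - 4*127 + 34*127 + 127*34**2) = 16193 - (1156 - 136 - 508 + 4318 + 127*1156) = 16193 - (1156 - 136 - 508 + 4318 + 146812) = 16193 - 1*151642 = 16193 - 151642 = -135449)
sqrt(z - 27055) = sqrt(-135449 - 27055) = sqrt(-162504) = 6*I*sqrt(4514)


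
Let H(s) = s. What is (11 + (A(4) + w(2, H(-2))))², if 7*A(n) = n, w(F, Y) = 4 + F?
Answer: 15129/49 ≈ 308.75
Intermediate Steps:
A(n) = n/7
(11 + (A(4) + w(2, H(-2))))² = (11 + ((⅐)*4 + (4 + 2)))² = (11 + (4/7 + 6))² = (11 + 46/7)² = (123/7)² = 15129/49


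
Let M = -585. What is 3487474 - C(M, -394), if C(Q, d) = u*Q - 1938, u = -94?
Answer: 3434422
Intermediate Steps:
C(Q, d) = -1938 - 94*Q (C(Q, d) = -94*Q - 1938 = -1938 - 94*Q)
3487474 - C(M, -394) = 3487474 - (-1938 - 94*(-585)) = 3487474 - (-1938 + 54990) = 3487474 - 1*53052 = 3487474 - 53052 = 3434422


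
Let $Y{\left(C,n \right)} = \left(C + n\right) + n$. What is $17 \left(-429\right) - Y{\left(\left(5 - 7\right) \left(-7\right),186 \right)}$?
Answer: $-7679$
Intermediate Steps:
$Y{\left(C,n \right)} = C + 2 n$
$17 \left(-429\right) - Y{\left(\left(5 - 7\right) \left(-7\right),186 \right)} = 17 \left(-429\right) - \left(\left(5 - 7\right) \left(-7\right) + 2 \cdot 186\right) = -7293 - \left(\left(-2\right) \left(-7\right) + 372\right) = -7293 - \left(14 + 372\right) = -7293 - 386 = -7679$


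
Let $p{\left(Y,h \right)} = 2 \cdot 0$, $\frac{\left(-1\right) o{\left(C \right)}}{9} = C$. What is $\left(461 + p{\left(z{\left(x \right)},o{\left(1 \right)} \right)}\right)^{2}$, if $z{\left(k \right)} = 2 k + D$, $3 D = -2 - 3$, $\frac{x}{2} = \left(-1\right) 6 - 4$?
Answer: $212521$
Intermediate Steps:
$x = -20$ ($x = 2 \left(\left(-1\right) 6 - 4\right) = 2 \left(-6 - 4\right) = 2 \left(-10\right) = -20$)
$o{\left(C \right)} = - 9 C$
$D = - \frac{5}{3}$ ($D = \frac{-2 - 3}{3} = \frac{1}{3} \left(-5\right) = - \frac{5}{3} \approx -1.6667$)
$z{\left(k \right)} = - \frac{5}{3} + 2 k$ ($z{\left(k \right)} = 2 k - \frac{5}{3} = - \frac{5}{3} + 2 k$)
$p{\left(Y,h \right)} = 0$
$\left(461 + p{\left(z{\left(x \right)},o{\left(1 \right)} \right)}\right)^{2} = \left(461 + 0\right)^{2} = 461^{2} = 212521$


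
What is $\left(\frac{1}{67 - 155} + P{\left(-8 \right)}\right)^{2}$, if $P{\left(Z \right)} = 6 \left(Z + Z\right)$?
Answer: $\frac{71385601}{7744} \approx 9218.2$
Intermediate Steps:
$P{\left(Z \right)} = 12 Z$ ($P{\left(Z \right)} = 6 \cdot 2 Z = 12 Z$)
$\left(\frac{1}{67 - 155} + P{\left(-8 \right)}\right)^{2} = \left(\frac{1}{67 - 155} + 12 \left(-8\right)\right)^{2} = \left(\frac{1}{-88} - 96\right)^{2} = \left(- \frac{1}{88} - 96\right)^{2} = \left(- \frac{8449}{88}\right)^{2} = \frac{71385601}{7744}$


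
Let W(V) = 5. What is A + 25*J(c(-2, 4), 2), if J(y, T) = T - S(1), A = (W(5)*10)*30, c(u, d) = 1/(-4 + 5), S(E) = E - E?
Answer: 1550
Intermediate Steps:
S(E) = 0
c(u, d) = 1 (c(u, d) = 1/1 = 1)
A = 1500 (A = (5*10)*30 = 50*30 = 1500)
J(y, T) = T (J(y, T) = T - 1*0 = T + 0 = T)
A + 25*J(c(-2, 4), 2) = 1500 + 25*2 = 1500 + 50 = 1550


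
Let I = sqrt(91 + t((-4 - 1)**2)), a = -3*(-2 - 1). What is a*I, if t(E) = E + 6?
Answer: 9*sqrt(122) ≈ 99.408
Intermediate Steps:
t(E) = 6 + E
a = 9 (a = -3*(-3) = 9)
I = sqrt(122) (I = sqrt(91 + (6 + (-4 - 1)**2)) = sqrt(91 + (6 + (-5)**2)) = sqrt(91 + (6 + 25)) = sqrt(91 + 31) = sqrt(122) ≈ 11.045)
a*I = 9*sqrt(122)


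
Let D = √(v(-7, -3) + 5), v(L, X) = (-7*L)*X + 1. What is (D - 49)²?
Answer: (49 - I*√141)² ≈ 2260.0 - 1163.7*I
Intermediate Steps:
v(L, X) = 1 - 7*L*X (v(L, X) = -7*L*X + 1 = 1 - 7*L*X)
D = I*√141 (D = √((1 - 7*(-7)*(-3)) + 5) = √((1 - 147) + 5) = √(-146 + 5) = √(-141) = I*√141 ≈ 11.874*I)
(D - 49)² = (I*√141 - 49)² = (-49 + I*√141)²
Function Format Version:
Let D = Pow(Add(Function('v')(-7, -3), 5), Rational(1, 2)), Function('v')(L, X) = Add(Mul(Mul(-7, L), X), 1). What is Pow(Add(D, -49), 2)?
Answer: Pow(Add(49, Mul(-1, I, Pow(141, Rational(1, 2)))), 2) ≈ Add(2260.0, Mul(-1163.7, I))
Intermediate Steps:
Function('v')(L, X) = Add(1, Mul(-7, L, X)) (Function('v')(L, X) = Add(Mul(-7, L, X), 1) = Add(1, Mul(-7, L, X)))
D = Mul(I, Pow(141, Rational(1, 2))) (D = Pow(Add(Add(1, Mul(-7, -7, -3)), 5), Rational(1, 2)) = Pow(Add(Add(1, -147), 5), Rational(1, 2)) = Pow(Add(-146, 5), Rational(1, 2)) = Pow(-141, Rational(1, 2)) = Mul(I, Pow(141, Rational(1, 2))) ≈ Mul(11.874, I))
Pow(Add(D, -49), 2) = Pow(Add(Mul(I, Pow(141, Rational(1, 2))), -49), 2) = Pow(Add(-49, Mul(I, Pow(141, Rational(1, 2)))), 2)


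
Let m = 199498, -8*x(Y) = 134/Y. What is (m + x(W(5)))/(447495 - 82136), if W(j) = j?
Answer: 3989893/7307180 ≈ 0.54602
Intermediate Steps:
x(Y) = -67/(4*Y)
(m + x(W(5)))/(447495 - 82136) = (199498 - 67/4/5)/(447495 - 82136) = (199498 - 67/4*1/5)/365359 = (199498 - 67/20)*(1/365359) = (3989893/20)*(1/365359) = 3989893/7307180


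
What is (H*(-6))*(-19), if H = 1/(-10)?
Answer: -57/5 ≈ -11.400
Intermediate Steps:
H = -1/10 ≈ -0.10000
(H*(-6))*(-19) = -1/10*(-6)*(-19) = (3/5)*(-19) = -57/5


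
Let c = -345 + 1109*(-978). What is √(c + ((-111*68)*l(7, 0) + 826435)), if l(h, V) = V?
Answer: 4*I*√16157 ≈ 508.44*I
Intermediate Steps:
c = -1084947 (c = -345 - 1084602 = -1084947)
√(c + ((-111*68)*l(7, 0) + 826435)) = √(-1084947 + (-111*68*0 + 826435)) = √(-1084947 + (-7548*0 + 826435)) = √(-1084947 + (0 + 826435)) = √(-1084947 + 826435) = √(-258512) = 4*I*√16157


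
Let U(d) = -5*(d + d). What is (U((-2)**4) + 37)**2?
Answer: 15129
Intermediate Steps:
U(d) = -10*d
(U((-2)**4) + 37)**2 = (-10*(-2)**4 + 37)**2 = (-10*16 + 37)**2 = (-160 + 37)**2 = (-123)**2 = 15129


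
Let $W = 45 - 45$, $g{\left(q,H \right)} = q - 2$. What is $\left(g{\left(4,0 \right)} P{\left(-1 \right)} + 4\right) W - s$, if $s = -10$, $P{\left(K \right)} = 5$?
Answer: $10$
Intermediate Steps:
$g{\left(q,H \right)} = -2 + q$ ($g{\left(q,H \right)} = q - 2 = -2 + q$)
$W = 0$
$\left(g{\left(4,0 \right)} P{\left(-1 \right)} + 4\right) W - s = \left(\left(-2 + 4\right) 5 + 4\right) 0 - -10 = \left(2 \cdot 5 + 4\right) 0 + 10 = \left(10 + 4\right) 0 + 10 = 14 \cdot 0 + 10 = 0 + 10 = 10$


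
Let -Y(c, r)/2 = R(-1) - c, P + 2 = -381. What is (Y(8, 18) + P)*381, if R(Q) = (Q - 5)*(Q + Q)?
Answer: -148971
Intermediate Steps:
R(Q) = 2*Q*(-5 + Q) (R(Q) = (-5 + Q)*(2*Q) = 2*Q*(-5 + Q))
P = -383 (P = -2 - 381 = -383)
Y(c, r) = -24 + 2*c (Y(c, r) = -2*(2*(-1)*(-5 - 1) - c) = -2*(2*(-1)*(-6) - c) = -2*(12 - c) = -24 + 2*c)
(Y(8, 18) + P)*381 = ((-24 + 2*8) - 383)*381 = ((-24 + 16) - 383)*381 = (-8 - 383)*381 = -391*381 = -148971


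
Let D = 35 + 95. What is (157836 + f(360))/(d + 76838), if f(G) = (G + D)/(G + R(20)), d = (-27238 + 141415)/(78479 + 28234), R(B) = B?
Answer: 213348348507/103863217166 ≈ 2.0541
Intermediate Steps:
d = 38059/35571 (d = 114177/106713 = 114177*(1/106713) = 38059/35571 ≈ 1.0699)
D = 130
f(G) = (130 + G)/(20 + G) (f(G) = (G + 130)/(G + 20) = (130 + G)/(20 + G))
(157836 + f(360))/(d + 76838) = (157836 + (130 + 360)/(20 + 360))/(38059/35571 + 76838) = (157836 + 490/380)/(2733242557/35571) = (157836 + (1/380)*490)*(35571/2733242557) = (157836 + 49/38)*(35571/2733242557) = (5997817/38)*(35571/2733242557) = 213348348507/103863217166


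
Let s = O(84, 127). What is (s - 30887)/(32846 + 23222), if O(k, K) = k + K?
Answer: -7669/14017 ≈ -0.54712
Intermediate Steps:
O(k, K) = K + k
s = 211 (s = 127 + 84 = 211)
(s - 30887)/(32846 + 23222) = (211 - 30887)/(32846 + 23222) = -30676/56068 = -30676*1/56068 = -7669/14017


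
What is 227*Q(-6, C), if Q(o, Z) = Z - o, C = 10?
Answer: 3632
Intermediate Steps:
227*Q(-6, C) = 227*(10 - 1*(-6)) = 227*(10 + 6) = 227*16 = 3632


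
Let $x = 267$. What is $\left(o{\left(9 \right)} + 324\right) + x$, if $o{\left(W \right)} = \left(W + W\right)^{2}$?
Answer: $915$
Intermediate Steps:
$o{\left(W \right)} = 4 W^{2}$ ($o{\left(W \right)} = \left(2 W\right)^{2} = 4 W^{2}$)
$\left(o{\left(9 \right)} + 324\right) + x = \left(4 \cdot 9^{2} + 324\right) + 267 = \left(4 \cdot 81 + 324\right) + 267 = \left(324 + 324\right) + 267 = 648 + 267 = 915$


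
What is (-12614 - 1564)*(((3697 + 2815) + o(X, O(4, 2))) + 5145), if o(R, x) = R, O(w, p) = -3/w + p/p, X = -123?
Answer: -163529052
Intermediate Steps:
O(w, p) = 1 - 3/w (O(w, p) = -3/w + 1 = 1 - 3/w)
(-12614 - 1564)*(((3697 + 2815) + o(X, O(4, 2))) + 5145) = (-12614 - 1564)*(((3697 + 2815) - 123) + 5145) = -14178*((6512 - 123) + 5145) = -14178*(6389 + 5145) = -14178*11534 = -163529052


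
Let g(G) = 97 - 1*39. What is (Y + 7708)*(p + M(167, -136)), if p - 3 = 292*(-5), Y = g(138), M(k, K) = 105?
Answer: -10499632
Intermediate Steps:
g(G) = 58 (g(G) = 97 - 39 = 58)
Y = 58
p = -1457 (p = 3 + 292*(-5) = 3 - 1460 = -1457)
(Y + 7708)*(p + M(167, -136)) = (58 + 7708)*(-1457 + 105) = 7766*(-1352) = -10499632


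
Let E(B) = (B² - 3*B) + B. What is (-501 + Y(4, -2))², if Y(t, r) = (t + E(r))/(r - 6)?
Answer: 1010025/4 ≈ 2.5251e+5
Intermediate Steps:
E(B) = B² - 2*B
Y(t, r) = (t + r*(-2 + r))/(-6 + r) (Y(t, r) = (t + r*(-2 + r))/(r - 6) = (t + r*(-2 + r))/(-6 + r))
(-501 + Y(4, -2))² = (-501 + (4 - 2*(-2 - 2))/(-6 - 2))² = (-501 + (4 - 2*(-4))/(-8))² = (-501 - (4 + 8)/8)² = (-501 - ⅛*12)² = (-501 - 3/2)² = (-1005/2)² = 1010025/4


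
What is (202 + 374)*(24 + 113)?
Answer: 78912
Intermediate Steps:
(202 + 374)*(24 + 113) = 576*137 = 78912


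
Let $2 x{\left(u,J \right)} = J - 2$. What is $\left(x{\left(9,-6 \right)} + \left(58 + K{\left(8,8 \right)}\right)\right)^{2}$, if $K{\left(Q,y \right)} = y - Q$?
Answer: $2916$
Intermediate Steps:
$x{\left(u,J \right)} = -1 + \frac{J}{2}$ ($x{\left(u,J \right)} = \frac{J - 2}{2} = \frac{-2 + J}{2} = -1 + \frac{J}{2}$)
$\left(x{\left(9,-6 \right)} + \left(58 + K{\left(8,8 \right)}\right)\right)^{2} = \left(\left(-1 + \frac{1}{2} \left(-6\right)\right) + \left(58 + \left(8 - 8\right)\right)\right)^{2} = \left(\left(-1 - 3\right) + \left(58 + \left(8 - 8\right)\right)\right)^{2} = \left(-4 + \left(58 + 0\right)\right)^{2} = \left(-4 + 58\right)^{2} = 54^{2} = 2916$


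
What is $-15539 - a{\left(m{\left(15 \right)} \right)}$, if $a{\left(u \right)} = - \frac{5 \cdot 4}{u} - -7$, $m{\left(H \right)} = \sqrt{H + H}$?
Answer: $-15546 + \frac{2 \sqrt{30}}{3} \approx -15542.0$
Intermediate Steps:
$m{\left(H \right)} = \sqrt{2} \sqrt{H}$ ($m{\left(H \right)} = \sqrt{2 H} = \sqrt{2} \sqrt{H}$)
$a{\left(u \right)} = 7 - \frac{20}{u}$ ($a{\left(u \right)} = - \frac{20}{u} + 7 = 7 - \frac{20}{u}$)
$-15539 - a{\left(m{\left(15 \right)} \right)} = -15539 - \left(7 - \frac{20}{\sqrt{2} \sqrt{15}}\right) = -15539 - \left(7 - \frac{20}{\sqrt{30}}\right) = -15539 - \left(7 - 20 \frac{\sqrt{30}}{30}\right) = -15539 - \left(7 - \frac{2 \sqrt{30}}{3}\right) = -15546 + \frac{2 \sqrt{30}}{3}$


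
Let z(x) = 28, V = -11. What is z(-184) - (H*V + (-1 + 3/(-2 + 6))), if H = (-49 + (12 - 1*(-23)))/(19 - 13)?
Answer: 31/12 ≈ 2.5833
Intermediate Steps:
H = -7/3 (H = (-49 + (12 + 23))/6 = (-49 + 35)*(⅙) = -14*⅙ = -7/3 ≈ -2.3333)
z(-184) - (H*V + (-1 + 3/(-2 + 6))) = 28 - (-7/3*(-11) + (-1 + 3/(-2 + 6))) = 28 - (77/3 + (-1 + 3/4)) = 28 - (77/3 + (-1 + (¼)*3)) = 28 - (77/3 + (-1 + ¾)) = 28 - (77/3 - ¼) = 28 - 1*305/12 = 28 - 305/12 = 31/12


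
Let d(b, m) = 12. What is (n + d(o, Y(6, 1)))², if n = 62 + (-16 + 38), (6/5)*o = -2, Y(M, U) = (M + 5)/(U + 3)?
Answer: 9216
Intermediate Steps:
Y(M, U) = (5 + M)/(3 + U)
o = -5/3 (o = (⅚)*(-2) = -5/3 ≈ -1.6667)
n = 84 (n = 62 + 22 = 84)
(n + d(o, Y(6, 1)))² = (84 + 12)² = 96² = 9216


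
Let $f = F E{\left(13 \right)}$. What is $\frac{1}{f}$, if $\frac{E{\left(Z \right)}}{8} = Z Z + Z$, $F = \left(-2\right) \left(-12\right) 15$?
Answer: $\frac{1}{524160} \approx 1.9078 \cdot 10^{-6}$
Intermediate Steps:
$F = 360$ ($F = 24 \cdot 15 = 360$)
$E{\left(Z \right)} = 8 Z + 8 Z^{2}$ ($E{\left(Z \right)} = 8 \left(Z Z + Z\right) = 8 \left(Z^{2} + Z\right) = 8 \left(Z + Z^{2}\right) = 8 Z + 8 Z^{2}$)
$f = 524160$ ($f = 360 \cdot 8 \cdot 13 \left(1 + 13\right) = 360 \cdot 8 \cdot 13 \cdot 14 = 360 \cdot 1456 = 524160$)
$\frac{1}{f} = \frac{1}{524160}$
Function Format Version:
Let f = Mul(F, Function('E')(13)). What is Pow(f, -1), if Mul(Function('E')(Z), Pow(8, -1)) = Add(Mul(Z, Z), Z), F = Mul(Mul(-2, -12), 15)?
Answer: Rational(1, 524160) ≈ 1.9078e-6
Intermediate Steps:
F = 360 (F = Mul(24, 15) = 360)
Function('E')(Z) = Add(Mul(8, Z), Mul(8, Pow(Z, 2))) (Function('E')(Z) = Mul(8, Add(Mul(Z, Z), Z)) = Mul(8, Add(Pow(Z, 2), Z)) = Mul(8, Add(Z, Pow(Z, 2))) = Add(Mul(8, Z), Mul(8, Pow(Z, 2))))
f = 524160 (f = Mul(360, Mul(8, 13, Add(1, 13))) = Mul(360, Mul(8, 13, 14)) = Mul(360, 1456) = 524160)
Pow(f, -1) = Pow(524160, -1) = Rational(1, 524160)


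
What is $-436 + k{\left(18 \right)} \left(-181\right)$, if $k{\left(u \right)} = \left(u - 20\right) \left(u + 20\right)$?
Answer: $13320$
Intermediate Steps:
$k{\left(u \right)} = \left(-20 + u\right) \left(20 + u\right)$
$-436 + k{\left(18 \right)} \left(-181\right) = -436 + \left(-400 + 18^{2}\right) \left(-181\right) = -436 + \left(-400 + 324\right) \left(-181\right) = -436 - -13756 = -436 + 13756 = 13320$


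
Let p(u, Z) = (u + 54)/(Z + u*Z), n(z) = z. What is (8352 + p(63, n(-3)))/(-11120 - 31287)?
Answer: -534489/2714048 ≈ -0.19693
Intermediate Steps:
p(u, Z) = (54 + u)/(Z + Z*u)
(8352 + p(63, n(-3)))/(-11120 - 31287) = (8352 + (54 + 63)/((-3)*(1 + 63)))/(-11120 - 31287) = (8352 - 1/3*117/64)/(-42407) = (8352 - 1/3*1/64*117)*(-1/42407) = (8352 - 39/64)*(-1/42407) = (534489/64)*(-1/42407) = -534489/2714048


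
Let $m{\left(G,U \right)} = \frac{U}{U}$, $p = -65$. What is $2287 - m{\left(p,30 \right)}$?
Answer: $2286$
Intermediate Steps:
$m{\left(G,U \right)} = 1$
$2287 - m{\left(p,30 \right)} = 2287 - 1 = 2286$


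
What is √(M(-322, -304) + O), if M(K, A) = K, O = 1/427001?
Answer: I*√58710212561321/427001 ≈ 17.944*I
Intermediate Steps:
O = 1/427001 ≈ 2.3419e-6
√(M(-322, -304) + O) = √(-322 + 1/427001) = √(-137494321/427001) = I*√58710212561321/427001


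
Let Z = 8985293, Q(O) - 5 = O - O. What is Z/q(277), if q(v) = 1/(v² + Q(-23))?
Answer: 689477473062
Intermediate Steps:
Q(O) = 5 (Q(O) = 5 + (O - O) = 5 + 0 = 5)
q(v) = 1/(5 + v²) (q(v) = 1/(v² + 5) = 1/(5 + v²))
Z/q(277) = 8985293/(1/(5 + 277²)) = 8985293/(1/(5 + 76729)) = 8985293/(1/76734) = 8985293*76734 = 689477473062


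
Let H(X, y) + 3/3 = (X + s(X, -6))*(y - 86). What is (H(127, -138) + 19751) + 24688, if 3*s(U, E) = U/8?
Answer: 44414/3 ≈ 14805.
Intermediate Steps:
s(U, E) = U/24 (s(U, E) = (U/8)/3 = U/24)
H(X, y) = -1 + 25*X*(-86 + y)/24 (H(X, y) = -1 + (X + X/24)*(y - 86) = -1 + (25*X/24)*(-86 + y) = -1 + 25*X*(-86 + y)/24)
(H(127, -138) + 19751) + 24688 = ((-1 - 1075/12*127 + (25/24)*127*(-138)) + 19751) + 24688 = ((-1 - 136525/12 - 73025/4) + 19751) + 24688 = (-88903/3 + 19751) + 24688 = -29650/3 + 24688 = 44414/3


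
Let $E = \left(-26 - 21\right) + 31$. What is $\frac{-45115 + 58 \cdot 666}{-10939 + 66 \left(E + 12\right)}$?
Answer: $\frac{6487}{11203} \approx 0.57904$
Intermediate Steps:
$E = -16$ ($E = -47 + 31 = -16$)
$\frac{-45115 + 58 \cdot 666}{-10939 + 66 \left(E + 12\right)} = \frac{-45115 + 58 \cdot 666}{-10939 + 66 \left(-16 + 12\right)} = \frac{-45115 + 38628}{-10939 + 66 \left(-4\right)} = - \frac{6487}{-10939 - 264} = - \frac{6487}{-11203} = \left(-6487\right) \left(- \frac{1}{11203}\right) = \frac{6487}{11203}$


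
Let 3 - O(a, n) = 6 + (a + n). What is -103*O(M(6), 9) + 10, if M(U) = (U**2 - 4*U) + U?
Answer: 3100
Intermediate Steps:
M(U) = U**2 - 3*U
O(a, n) = -3 - a - n (O(a, n) = 3 - (6 + (a + n)) = 3 - (6 + a + n) = 3 + (-6 - a - n) = -3 - a - n)
-103*O(M(6), 9) + 10 = -103*(-3 - 6*(-3 + 6) - 1*9) + 10 = -103*(-3 - 6*3 - 9) + 10 = -103*(-3 - 1*18 - 9) + 10 = -103*(-3 - 18 - 9) + 10 = -103*(-30) + 10 = 3090 + 10 = 3100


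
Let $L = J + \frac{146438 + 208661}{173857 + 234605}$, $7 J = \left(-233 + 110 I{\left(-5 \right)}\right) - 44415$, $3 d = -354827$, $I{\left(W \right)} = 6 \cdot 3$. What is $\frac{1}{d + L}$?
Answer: $- \frac{953078}{118534526143} \approx -8.0405 \cdot 10^{-6}$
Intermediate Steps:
$I{\left(W \right)} = 18$
$d = - \frac{354827}{3}$ ($d = \frac{1}{3} \left(-354827\right) = - \frac{354827}{3} \approx -1.1828 \cdot 10^{5}$)
$J = - \frac{42668}{7}$ ($J = \frac{\left(-233 + 110 \cdot 18\right) - 44415}{7} = \frac{\left(-233 + 1980\right) - 44415}{7} = \frac{1747 - 44415}{7} = \frac{1}{7} \left(-42668\right) = - \frac{42668}{7} \approx -6095.4$)
$L = - \frac{17425770923}{2859234}$ ($L = - \frac{42668}{7} + \frac{146438 + 208661}{173857 + 234605} = - \frac{42668}{7} + \frac{355099}{408462} = - \frac{17425770923}{2859234} \approx -6094.6$)
$\frac{1}{d + L} = \frac{1}{- \frac{354827}{3} - \frac{17425770923}{2859234}} = \frac{1}{- \frac{118534526143}{953078}} = - \frac{953078}{118534526143}$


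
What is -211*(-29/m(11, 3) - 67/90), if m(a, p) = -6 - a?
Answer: -310381/1530 ≈ -202.86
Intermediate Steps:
-211*(-29/m(11, 3) - 67/90) = -211*(-29/(-6 - 1*11) - 67/90) = -211*(-29/(-6 - 11) - 67*1/90) = -211*(-29/(-17) - 67/90) = -211*(-29*(-1/17) - 67/90) = -211*(29/17 - 67/90) = -211*1471/1530 = -310381/1530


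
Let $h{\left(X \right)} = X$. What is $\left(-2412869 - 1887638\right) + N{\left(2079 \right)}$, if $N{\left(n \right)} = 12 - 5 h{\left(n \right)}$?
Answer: $-4310890$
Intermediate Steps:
$N{\left(n \right)} = 12 - 5 n$
$\left(-2412869 - 1887638\right) + N{\left(2079 \right)} = \left(-2412869 - 1887638\right) + \left(12 - 10395\right) = -4300507 + \left(12 - 10395\right) = -4300507 - 10383 = -4310890$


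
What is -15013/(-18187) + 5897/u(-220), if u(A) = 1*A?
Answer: -103945879/4001140 ≈ -25.979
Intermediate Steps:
u(A) = A
-15013/(-18187) + 5897/u(-220) = -15013/(-18187) + 5897/(-220) = -15013*(-1/18187) + 5897*(-1/220) = 15013/18187 - 5897/220 = -103945879/4001140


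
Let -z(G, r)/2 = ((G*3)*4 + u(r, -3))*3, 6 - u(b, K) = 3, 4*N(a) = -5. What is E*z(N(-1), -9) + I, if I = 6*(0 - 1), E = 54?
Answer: 3882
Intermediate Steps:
N(a) = -5/4 (N(a) = (¼)*(-5) = -5/4)
u(b, K) = 3 (u(b, K) = 6 - 1*3 = 6 - 3 = 3)
I = -6 (I = 6*(-1) = -6)
z(G, r) = -18 - 72*G (z(G, r) = -2*((G*3)*4 + 3)*3 = -2*((3*G)*4 + 3)*3 = -2*(12*G + 3)*3 = -2*(3 + 12*G)*3 = -2*(9 + 36*G) = -18 - 72*G)
E*z(N(-1), -9) + I = 54*(-18 - 72*(-5/4)) - 6 = 54*(-18 + 90) - 6 = 54*72 - 6 = 3888 - 6 = 3882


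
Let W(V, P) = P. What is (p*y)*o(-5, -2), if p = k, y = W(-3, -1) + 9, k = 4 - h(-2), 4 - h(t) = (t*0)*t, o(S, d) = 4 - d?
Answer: 0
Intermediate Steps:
h(t) = 4 (h(t) = 4 - t*0*t = 4 - 0*t = 4 - 1*0 = 4 + 0 = 4)
k = 0 (k = 4 - 1*4 = 4 - 4 = 0)
y = 8 (y = -1 + 9 = 8)
p = 0
(p*y)*o(-5, -2) = (0*8)*(4 - 1*(-2)) = 0*(4 + 2) = 0*6 = 0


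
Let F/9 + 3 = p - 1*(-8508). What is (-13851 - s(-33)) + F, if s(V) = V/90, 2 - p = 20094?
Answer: -3544009/30 ≈ -1.1813e+5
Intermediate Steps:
p = -20092 (p = 2 - 1*20094 = 2 - 20094 = -20092)
s(V) = V/90 (s(V) = V*(1/90) = V/90)
F = -104283 (F = -27 + 9*(-20092 - 1*(-8508)) = -27 + 9*(-20092 + 8508) = -27 + 9*(-11584) = -27 - 104256 = -104283)
(-13851 - s(-33)) + F = (-13851 - (-33)/90) - 104283 = (-13851 - 1*(-11/30)) - 104283 = (-13851 + 11/30) - 104283 = -415519/30 - 104283 = -3544009/30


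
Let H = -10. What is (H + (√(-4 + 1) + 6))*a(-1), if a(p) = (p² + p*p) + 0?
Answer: -8 + 2*I*√3 ≈ -8.0 + 3.4641*I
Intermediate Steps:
a(p) = 2*p² (a(p) = (p² + p²) + 0 = 2*p² + 0 = 2*p²)
(H + (√(-4 + 1) + 6))*a(-1) = (-10 + (√(-4 + 1) + 6))*(2*(-1)²) = (-10 + (√(-3) + 6))*(2*1) = (-10 + (I*√3 + 6))*2 = (-10 + (6 + I*√3))*2 = (-4 + I*√3)*2 = -8 + 2*I*√3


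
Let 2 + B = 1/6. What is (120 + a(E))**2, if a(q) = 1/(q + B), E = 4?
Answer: 2452356/169 ≈ 14511.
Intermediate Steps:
B = -11/6 (B = -2 + 1/6 = -11/6 ≈ -1.8333)
a(q) = 1/(-11/6 + q) (a(q) = 1/(q - 11/6) = 1/(-11/6 + q))
(120 + a(E))**2 = (120 + 6/(-11 + 6*4))**2 = (120 + 6/(-11 + 24))**2 = (120 + 6/13)**2 = (1566/13)**2 = 2452356/169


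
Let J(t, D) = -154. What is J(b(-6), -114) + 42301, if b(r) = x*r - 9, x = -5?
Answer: 42147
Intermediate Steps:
b(r) = -9 - 5*r (b(r) = -5*r - 9 = -9 - 5*r)
J(b(-6), -114) + 42301 = -154 + 42301 = 42147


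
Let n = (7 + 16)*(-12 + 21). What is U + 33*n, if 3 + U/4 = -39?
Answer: 6663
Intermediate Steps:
U = -168 (U = -12 + 4*(-39) = -12 - 156 = -168)
n = 207 (n = 23*9 = 207)
U + 33*n = -168 + 33*207 = -168 + 6831 = 6663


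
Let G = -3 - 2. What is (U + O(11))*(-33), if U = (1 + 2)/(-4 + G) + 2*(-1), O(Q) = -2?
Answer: 143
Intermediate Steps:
G = -5
U = -7/3 (U = (1 + 2)/(-4 - 5) + 2*(-1) = 3/(-9) - 2 = 3*(-1/9) - 2 = -1/3 - 2 = -7/3 ≈ -2.3333)
(U + O(11))*(-33) = (-7/3 - 2)*(-33) = -13/3*(-33) = 143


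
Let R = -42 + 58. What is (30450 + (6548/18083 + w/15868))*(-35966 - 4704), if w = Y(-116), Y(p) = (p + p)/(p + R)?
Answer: -444190558461739369/358676305 ≈ -1.2384e+9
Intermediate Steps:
R = 16
Y(p) = 2*p/(16 + p) (Y(p) = (p + p)/(p + 16) = (2*p)/(16 + p) = 2*p/(16 + p))
w = 58/25 (w = 2*(-116)/(16 - 116) = 2*(-116)/(-100) = 2*(-116)*(-1/100) = 58/25 ≈ 2.3200)
(30450 + (6548/18083 + w/15868))*(-35966 - 4704) = (30450 + (6548/18083 + (58/25)/15868))*(-35966 - 4704) = (30450 + (6548*(1/18083) + (58/25)*(1/15868)))*(-40670) = (30450 + (6548/18083 + 29/198350))*(-40670) = (30450 + 1299320207/3586763050)*(-40670) = (109218234192707/3586763050)*(-40670) = -444190558461739369/358676305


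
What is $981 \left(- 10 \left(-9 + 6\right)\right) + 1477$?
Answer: $30907$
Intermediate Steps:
$981 \left(- 10 \left(-9 + 6\right)\right) + 1477 = 981 \left(\left(-10\right) \left(-3\right)\right) + 1477 = 981 \cdot 30 + 1477 = 29430 + 1477 = 30907$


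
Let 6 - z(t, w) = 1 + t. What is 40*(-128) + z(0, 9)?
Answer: -5115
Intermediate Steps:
z(t, w) = 5 - t (z(t, w) = 6 - (1 + t) = 6 + (-1 - t) = 5 - t)
40*(-128) + z(0, 9) = 40*(-128) + (5 - 1*0) = -5120 + (5 + 0) = -5120 + 5 = -5115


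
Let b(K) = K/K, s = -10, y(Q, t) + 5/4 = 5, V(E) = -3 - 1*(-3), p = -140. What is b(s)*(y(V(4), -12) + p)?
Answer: -545/4 ≈ -136.25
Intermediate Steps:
V(E) = 0 (V(E) = -3 + 3 = 0)
y(Q, t) = 15/4 (y(Q, t) = -5/4 + 5 = 15/4)
b(K) = 1
b(s)*(y(V(4), -12) + p) = 1*(15/4 - 140) = 1*(-545/4) = -545/4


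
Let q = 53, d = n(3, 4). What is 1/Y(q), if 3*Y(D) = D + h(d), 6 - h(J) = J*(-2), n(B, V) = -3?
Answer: 3/53 ≈ 0.056604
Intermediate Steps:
d = -3
h(J) = 6 + 2*J (h(J) = 6 - J*(-2) = 6 - (-2)*J = 6 + 2*J)
Y(D) = D/3 (Y(D) = (D + (6 + 2*(-3)))/3 = (D + (6 - 6))/3 = (D + 0)/3 = D/3)
1/Y(q) = 1/((⅓)*53) = 1/(53/3) = 3/53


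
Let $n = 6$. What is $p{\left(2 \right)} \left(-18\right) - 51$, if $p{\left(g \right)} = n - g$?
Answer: $-123$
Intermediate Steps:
$p{\left(g \right)} = 6 - g$
$p{\left(2 \right)} \left(-18\right) - 51 = \left(6 - 2\right) \left(-18\right) - 51 = 4 \left(-18\right) - 51 = -72 - 51 = -123$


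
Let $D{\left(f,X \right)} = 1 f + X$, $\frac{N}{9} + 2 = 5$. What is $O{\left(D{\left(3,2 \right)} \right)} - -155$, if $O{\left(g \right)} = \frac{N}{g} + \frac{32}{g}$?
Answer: $\frac{834}{5} \approx 166.8$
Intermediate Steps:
$N = 27$ ($N = -18 + 9 \cdot 5 = -18 + 45 = 27$)
$D{\left(f,X \right)} = X + f$ ($D{\left(f,X \right)} = f + X = X + f$)
$O{\left(g \right)} = \frac{59}{g}$ ($O{\left(g \right)} = \frac{27}{g} + \frac{32}{g} = \frac{59}{g}$)
$O{\left(D{\left(3,2 \right)} \right)} - -155 = \frac{59}{2 + 3} - -155 = \frac{59}{5} + 155 = \frac{834}{5}$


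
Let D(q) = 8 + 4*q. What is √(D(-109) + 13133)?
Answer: 11*√105 ≈ 112.72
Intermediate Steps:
√(D(-109) + 13133) = √((8 + 4*(-109)) + 13133) = √((8 - 436) + 13133) = √(-428 + 13133) = √12705 = 11*√105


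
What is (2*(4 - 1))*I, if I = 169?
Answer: 1014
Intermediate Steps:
(2*(4 - 1))*I = (2*(4 - 1))*169 = (2*3)*169 = 6*169 = 1014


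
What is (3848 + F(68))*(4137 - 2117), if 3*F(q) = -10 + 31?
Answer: 7787100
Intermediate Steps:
F(q) = 7 (F(q) = (-10 + 31)/3 = (⅓)*21 = 7)
(3848 + F(68))*(4137 - 2117) = (3848 + 7)*(4137 - 2117) = 3855*2020 = 7787100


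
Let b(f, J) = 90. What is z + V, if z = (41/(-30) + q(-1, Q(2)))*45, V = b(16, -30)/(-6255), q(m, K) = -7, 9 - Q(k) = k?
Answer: -104671/278 ≈ -376.51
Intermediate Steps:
Q(k) = 9 - k
V = -2/139 (V = 90/(-6255) = 90*(-1/6255) = -2/139 ≈ -0.014388)
z = -753/2 (z = (41/(-30) - 7)*45 = (41*(-1/30) - 7)*45 = (-41/30 - 7)*45 = -251/30*45 = -753/2 ≈ -376.50)
z + V = -753/2 - 2/139 = -104671/278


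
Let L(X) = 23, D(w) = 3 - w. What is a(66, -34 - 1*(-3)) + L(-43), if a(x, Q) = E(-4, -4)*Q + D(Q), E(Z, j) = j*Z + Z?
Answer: -315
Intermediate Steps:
E(Z, j) = Z + Z*j (E(Z, j) = Z*j + Z = Z + Z*j)
a(x, Q) = 3 + 11*Q (a(x, Q) = (-4*(1 - 4))*Q + (3 - Q) = (-4*(-3))*Q + (3 - Q) = 12*Q + (3 - Q) = 3 + 11*Q)
a(66, -34 - 1*(-3)) + L(-43) = (3 + 11*(-34 - 1*(-3))) + 23 = (3 + 11*(-34 + 3)) + 23 = (3 + 11*(-31)) + 23 = (3 - 341) + 23 = -338 + 23 = -315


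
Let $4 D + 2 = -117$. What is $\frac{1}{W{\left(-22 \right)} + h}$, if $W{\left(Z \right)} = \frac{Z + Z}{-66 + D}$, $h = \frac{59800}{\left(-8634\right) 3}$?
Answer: $- \frac{4960233}{9172324} \approx -0.54078$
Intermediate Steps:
$D = - \frac{119}{4}$ ($D = - \frac{1}{2} + \frac{1}{4} \left(-117\right) = - \frac{1}{2} - \frac{117}{4} = - \frac{119}{4} \approx -29.75$)
$h = - \frac{29900}{12951}$ ($h = \frac{59800}{-25902} = 59800 \left(- \frac{1}{25902}\right) = - \frac{29900}{12951} \approx -2.3087$)
$W{\left(Z \right)} = - \frac{8 Z}{383}$ ($W{\left(Z \right)} = \frac{Z + Z}{-66 - \frac{119}{4}} = \frac{2 Z}{- \frac{383}{4}} = 2 Z \left(- \frac{4}{383}\right) = - \frac{8 Z}{383}$)
$\frac{1}{W{\left(-22 \right)} + h} = \frac{1}{\left(- \frac{8}{383}\right) \left(-22\right) - \frac{29900}{12951}} = \frac{1}{\frac{176}{383} - \frac{29900}{12951}} = \frac{1}{- \frac{9172324}{4960233}} = - \frac{4960233}{9172324}$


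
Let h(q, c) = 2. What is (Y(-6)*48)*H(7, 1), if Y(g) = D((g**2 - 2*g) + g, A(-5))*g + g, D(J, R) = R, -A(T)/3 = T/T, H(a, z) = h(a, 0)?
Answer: 1152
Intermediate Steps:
H(a, z) = 2
A(T) = -3 (A(T) = -3*T/T = -3*1 = -3)
Y(g) = -2*g (Y(g) = -3*g + g = -2*g)
(Y(-6)*48)*H(7, 1) = (-2*(-6)*48)*2 = (12*48)*2 = 576*2 = 1152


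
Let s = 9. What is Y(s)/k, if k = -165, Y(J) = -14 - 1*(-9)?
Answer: 1/33 ≈ 0.030303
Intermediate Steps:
Y(J) = -5 (Y(J) = -14 + 9 = -5)
Y(s)/k = -5/(-165) = -5*(-1/165) = 1/33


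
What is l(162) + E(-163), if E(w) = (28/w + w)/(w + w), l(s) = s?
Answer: 8634953/53138 ≈ 162.50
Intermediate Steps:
E(w) = (w + 28/w)/(2*w) (E(w) = (w + 28/w)/((2*w)) = (w + 28/w)*(1/(2*w)) = (w + 28/w)/(2*w))
l(162) + E(-163) = 162 + (½ + 14/(-163)²) = 162 + (½ + 14*(1/26569)) = 162 + (½ + 14/26569) = 162 + 26597/53138 = 8634953/53138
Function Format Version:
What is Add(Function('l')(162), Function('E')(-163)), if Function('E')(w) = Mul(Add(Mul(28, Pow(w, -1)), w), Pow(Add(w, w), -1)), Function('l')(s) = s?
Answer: Rational(8634953, 53138) ≈ 162.50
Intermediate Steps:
Function('E')(w) = Mul(Rational(1, 2), Pow(w, -1), Add(w, Mul(28, Pow(w, -1)))) (Function('E')(w) = Mul(Add(w, Mul(28, Pow(w, -1))), Pow(Mul(2, w), -1)) = Mul(Add(w, Mul(28, Pow(w, -1))), Mul(Rational(1, 2), Pow(w, -1))) = Mul(Rational(1, 2), Pow(w, -1), Add(w, Mul(28, Pow(w, -1)))))
Add(Function('l')(162), Function('E')(-163)) = Add(162, Add(Rational(1, 2), Mul(14, Pow(-163, -2)))) = Add(162, Add(Rational(1, 2), Mul(14, Rational(1, 26569)))) = Add(162, Add(Rational(1, 2), Rational(14, 26569))) = Add(162, Rational(26597, 53138)) = Rational(8634953, 53138)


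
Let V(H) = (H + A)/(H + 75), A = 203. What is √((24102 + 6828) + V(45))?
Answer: 7*√142035/15 ≈ 175.88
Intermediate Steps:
V(H) = (203 + H)/(75 + H) (V(H) = (H + 203)/(H + 75) = (203 + H)/(75 + H))
√((24102 + 6828) + V(45)) = √((24102 + 6828) + (203 + 45)/(75 + 45)) = √(30930 + 248/120) = √(30930 + (1/120)*248) = √(30930 + 31/15) = √(463981/15) = 7*√142035/15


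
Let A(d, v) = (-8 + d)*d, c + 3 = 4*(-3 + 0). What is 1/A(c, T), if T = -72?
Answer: 1/345 ≈ 0.0028986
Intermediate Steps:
c = -15 (c = -3 + 4*(-3 + 0) = -3 + 4*(-3) = -3 - 12 = -15)
A(d, v) = d*(-8 + d)
1/A(c, T) = 1/(-15*(-8 - 15)) = 1/(-15*(-23)) = 1/345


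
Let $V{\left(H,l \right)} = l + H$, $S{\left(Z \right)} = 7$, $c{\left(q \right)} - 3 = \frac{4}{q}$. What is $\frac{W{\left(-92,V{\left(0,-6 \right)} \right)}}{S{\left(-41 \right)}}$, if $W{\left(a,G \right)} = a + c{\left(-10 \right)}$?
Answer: $- \frac{447}{35} \approx -12.771$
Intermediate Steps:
$c{\left(q \right)} = 3 + \frac{4}{q}$
$V{\left(H,l \right)} = H + l$
$W{\left(a,G \right)} = \frac{13}{5} + a$ ($W{\left(a,G \right)} = a + \left(3 + \frac{4}{-10}\right) = a + \left(3 + 4 \left(- \frac{1}{10}\right)\right) = a + \left(3 - \frac{2}{5}\right) = a + \frac{13}{5} = \frac{13}{5} + a$)
$\frac{W{\left(-92,V{\left(0,-6 \right)} \right)}}{S{\left(-41 \right)}} = \frac{\frac{13}{5} - 92}{7} = \left(- \frac{447}{5}\right) \frac{1}{7} = - \frac{447}{35}$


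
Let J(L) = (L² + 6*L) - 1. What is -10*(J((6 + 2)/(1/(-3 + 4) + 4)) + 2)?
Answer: -658/5 ≈ -131.60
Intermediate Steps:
J(L) = -1 + L² + 6*L
-10*(J((6 + 2)/(1/(-3 + 4) + 4)) + 2) = -10*((-1 + ((6 + 2)/(1/(-3 + 4) + 4))² + 6*((6 + 2)/(1/(-3 + 4) + 4))) + 2) = -10*((-1 + (8/(1/1 + 4))² + 6*(8/(1/1 + 4))) + 2) = -10*((-1 + (8/(1 + 4))² + 6*(8/(1 + 4))) + 2) = -10*((-1 + (8/5)² + 6*(8/5)) + 2) = -10*((-1 + 64/25 + 48/5) + 2) = -10*(279/25 + 2) = -10*329/25 = -658/5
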